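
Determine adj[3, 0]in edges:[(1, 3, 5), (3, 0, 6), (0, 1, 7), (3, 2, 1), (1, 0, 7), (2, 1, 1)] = 6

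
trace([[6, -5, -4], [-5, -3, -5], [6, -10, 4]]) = diagonal: 6 + (-3) + 4
= 7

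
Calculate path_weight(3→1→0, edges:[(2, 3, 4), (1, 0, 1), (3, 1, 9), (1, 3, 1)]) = 10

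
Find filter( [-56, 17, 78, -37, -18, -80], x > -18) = [17, 78]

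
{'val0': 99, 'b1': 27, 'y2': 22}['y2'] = 22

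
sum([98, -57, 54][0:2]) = 41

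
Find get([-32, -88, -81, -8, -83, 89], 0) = -32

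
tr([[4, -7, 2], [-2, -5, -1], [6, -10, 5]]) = 4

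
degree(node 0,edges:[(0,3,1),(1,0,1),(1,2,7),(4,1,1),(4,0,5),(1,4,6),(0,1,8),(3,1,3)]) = incident: (0,3), (1,0), (4,0), (0,1)
= 4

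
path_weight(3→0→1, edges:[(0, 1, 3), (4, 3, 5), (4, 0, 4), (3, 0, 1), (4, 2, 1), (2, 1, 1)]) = 4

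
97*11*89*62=5887706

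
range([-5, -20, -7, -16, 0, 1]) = 21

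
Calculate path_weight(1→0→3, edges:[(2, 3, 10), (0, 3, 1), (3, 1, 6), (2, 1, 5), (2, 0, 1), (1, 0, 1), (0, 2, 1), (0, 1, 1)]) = w(1→0)=1 + w(0→3)=1
= 2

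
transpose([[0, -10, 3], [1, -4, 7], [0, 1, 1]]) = [[0, 1, 0], [-10, -4, 1], [3, 7, 1]]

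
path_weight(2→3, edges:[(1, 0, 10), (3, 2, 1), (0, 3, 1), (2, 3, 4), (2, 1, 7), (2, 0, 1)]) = w(2→3)=4
= 4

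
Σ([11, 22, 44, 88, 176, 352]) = 693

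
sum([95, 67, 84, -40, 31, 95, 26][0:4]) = 206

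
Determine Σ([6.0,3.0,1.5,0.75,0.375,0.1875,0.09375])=6.0 + 3.0 + 1.5 + 0.75 + 0.375 + 0.1875 + 0.09375
= 11.90625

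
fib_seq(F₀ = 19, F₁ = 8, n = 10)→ [19, 8, 27, 35, 62, 97, 159, 256, 415, 671]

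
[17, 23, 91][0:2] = [17, 23]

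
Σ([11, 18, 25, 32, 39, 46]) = 171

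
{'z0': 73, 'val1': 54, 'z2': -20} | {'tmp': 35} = {'z0': 73, 'val1': 54, 'z2': -20, 'tmp': 35}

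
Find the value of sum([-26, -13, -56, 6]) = -89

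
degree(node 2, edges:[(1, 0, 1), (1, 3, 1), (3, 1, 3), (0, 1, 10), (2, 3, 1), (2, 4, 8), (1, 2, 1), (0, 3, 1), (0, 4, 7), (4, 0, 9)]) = 3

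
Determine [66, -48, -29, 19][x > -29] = [66, 19]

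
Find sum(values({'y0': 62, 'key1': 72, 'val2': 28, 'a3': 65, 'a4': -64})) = 62 + 72 + 28 + 65 + (-64)
= 163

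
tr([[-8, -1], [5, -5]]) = -13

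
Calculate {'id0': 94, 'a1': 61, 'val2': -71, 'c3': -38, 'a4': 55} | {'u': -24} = {'id0': 94, 'a1': 61, 'val2': -71, 'c3': -38, 'a4': 55, 'u': -24}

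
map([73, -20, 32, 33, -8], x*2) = 73*2=146, -20*2=-40, 32*2=64, 33*2=66, -8*2=-16
= [146, -40, 64, 66, -16]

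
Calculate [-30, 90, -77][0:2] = [-30, 90]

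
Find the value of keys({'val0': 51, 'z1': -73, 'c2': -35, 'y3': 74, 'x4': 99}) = ['val0', 'z1', 'c2', 'y3', 'x4']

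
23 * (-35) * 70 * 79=-4451650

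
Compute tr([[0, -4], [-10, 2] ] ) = 2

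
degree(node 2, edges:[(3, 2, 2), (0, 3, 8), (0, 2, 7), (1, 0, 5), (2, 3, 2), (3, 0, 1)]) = incident: (3,2), (0,2), (2,3)
= 3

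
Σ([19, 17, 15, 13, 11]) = 75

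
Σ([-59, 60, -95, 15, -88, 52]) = -115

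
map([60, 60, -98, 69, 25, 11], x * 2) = [120, 120, -196, 138, 50, 22]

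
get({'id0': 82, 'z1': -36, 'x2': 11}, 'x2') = 11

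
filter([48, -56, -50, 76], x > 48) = [76]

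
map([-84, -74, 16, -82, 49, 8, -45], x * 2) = [-168, -148, 32, -164, 98, 16, -90]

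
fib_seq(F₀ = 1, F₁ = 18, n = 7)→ [1, 18, 19, 37, 56, 93, 149]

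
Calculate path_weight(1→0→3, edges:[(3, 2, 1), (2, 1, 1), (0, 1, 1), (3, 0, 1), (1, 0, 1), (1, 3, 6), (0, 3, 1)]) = 2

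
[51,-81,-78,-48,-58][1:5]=[-81, -78, -48, -58]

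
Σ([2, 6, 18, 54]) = 80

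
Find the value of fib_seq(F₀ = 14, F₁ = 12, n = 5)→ F_2 = F_1 + F_0 = 26
F_3 = F_2 + F_1 = 38
F_4 = F_3 + F_2 = 64
= [14, 12, 26, 38, 64]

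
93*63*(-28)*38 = -6233976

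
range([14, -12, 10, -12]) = 26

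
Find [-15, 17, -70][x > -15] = [17]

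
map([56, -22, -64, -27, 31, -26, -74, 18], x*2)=[112, -44, -128, -54, 62, -52, -148, 36]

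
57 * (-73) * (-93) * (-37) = -14318001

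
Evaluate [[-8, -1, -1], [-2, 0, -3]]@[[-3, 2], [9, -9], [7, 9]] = [[8, -16], [-15, -31]]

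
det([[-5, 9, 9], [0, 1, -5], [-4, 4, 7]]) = (1)*(-5)*det([[1, -5], [4, 7]]) + (-1)*(9)*det([[0, -5], [-4, 7]]) + (1)*(9)*det([[0, 1], [-4, 4]])
= -135 + 180 + 36
= 81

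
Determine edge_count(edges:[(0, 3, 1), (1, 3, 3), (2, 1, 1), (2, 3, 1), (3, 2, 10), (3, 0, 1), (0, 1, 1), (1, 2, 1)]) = 8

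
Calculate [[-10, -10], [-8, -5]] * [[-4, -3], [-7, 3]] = [[110, 0], [67, 9]]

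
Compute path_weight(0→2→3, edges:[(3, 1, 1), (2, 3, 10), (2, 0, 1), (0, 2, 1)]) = w(0→2)=1 + w(2→3)=10
= 11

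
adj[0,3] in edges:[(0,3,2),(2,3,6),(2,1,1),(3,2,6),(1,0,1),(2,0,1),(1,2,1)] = 2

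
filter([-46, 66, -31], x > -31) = keep x where x > -31: -46✗, 66✓, -31✗
= [66]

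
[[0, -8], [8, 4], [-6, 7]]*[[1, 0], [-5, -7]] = C[0][0] = (0)*(1) + (-8)*(-5) = 40
C[0][1] = (0)*(0) + (-8)*(-7) = 56
C[1][0] = (8)*(1) + (4)*(-5) = -12
C[1][1] = (8)*(0) + (4)*(-7) = -28
C[2][0] = (-6)*(1) + (7)*(-5) = -41
C[2][1] = (-6)*(0) + (7)*(-7) = -49
= [[40, 56], [-12, -28], [-41, -49]]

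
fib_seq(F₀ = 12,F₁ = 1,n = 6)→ F_2 = F_1 + F_0 = 13
F_3 = F_2 + F_1 = 14
F_4 = F_3 + F_2 = 27
...
= [12, 1, 13, 14, 27, 41]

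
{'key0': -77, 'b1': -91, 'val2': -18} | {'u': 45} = {'key0': -77, 'b1': -91, 'val2': -18, 'u': 45}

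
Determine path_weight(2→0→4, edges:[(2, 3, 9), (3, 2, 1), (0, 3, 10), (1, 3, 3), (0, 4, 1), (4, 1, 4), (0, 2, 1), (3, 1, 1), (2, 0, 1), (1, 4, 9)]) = 2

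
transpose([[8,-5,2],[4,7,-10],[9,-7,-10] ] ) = [[8, 4, 9], [-5, 7, -7], [2, -10, -10]]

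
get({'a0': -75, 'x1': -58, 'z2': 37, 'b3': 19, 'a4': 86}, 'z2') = 37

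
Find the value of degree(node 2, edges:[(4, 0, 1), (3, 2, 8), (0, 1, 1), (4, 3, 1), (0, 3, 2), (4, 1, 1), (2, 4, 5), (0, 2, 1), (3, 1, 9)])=3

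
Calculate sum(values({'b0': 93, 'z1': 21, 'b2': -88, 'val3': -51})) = -25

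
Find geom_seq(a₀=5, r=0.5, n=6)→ [5.0, 2.5, 1.25, 0.625, 0.3125, 0.15625]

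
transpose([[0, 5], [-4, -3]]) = [[0, -4], [5, -3]]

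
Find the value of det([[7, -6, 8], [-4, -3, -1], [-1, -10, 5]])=-5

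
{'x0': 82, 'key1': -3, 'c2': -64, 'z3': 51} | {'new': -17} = {'x0': 82, 'key1': -3, 'c2': -64, 'z3': 51, 'new': -17}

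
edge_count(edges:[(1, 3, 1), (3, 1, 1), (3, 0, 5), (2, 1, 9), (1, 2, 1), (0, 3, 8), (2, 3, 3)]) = 7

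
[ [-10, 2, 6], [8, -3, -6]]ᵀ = [[-10, 8], [2, -3], [6, -6]]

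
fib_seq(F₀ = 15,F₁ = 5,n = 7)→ [15, 5, 20, 25, 45, 70, 115]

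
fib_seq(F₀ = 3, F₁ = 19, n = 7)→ F_2 = F_1 + F_0 = 22
F_3 = F_2 + F_1 = 41
F_4 = F_3 + F_2 = 63
...
= [3, 19, 22, 41, 63, 104, 167]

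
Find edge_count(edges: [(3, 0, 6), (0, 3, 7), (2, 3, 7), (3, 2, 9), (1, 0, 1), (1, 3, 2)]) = 6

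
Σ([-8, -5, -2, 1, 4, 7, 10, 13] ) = (-8) + (-5) + (-2) + 1 + 4 + 7 + 10 + 13
= 20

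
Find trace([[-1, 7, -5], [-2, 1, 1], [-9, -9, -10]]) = -10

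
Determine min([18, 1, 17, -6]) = -6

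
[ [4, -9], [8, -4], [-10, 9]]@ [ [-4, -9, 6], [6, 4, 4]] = C[0][0] = (4)*(-4) + (-9)*(6) = -70
C[0][1] = (4)*(-9) + (-9)*(4) = -72
C[0][2] = (4)*(6) + (-9)*(4) = -12
C[1][0] = (8)*(-4) + (-4)*(6) = -56
C[1][1] = (8)*(-9) + (-4)*(4) = -88
C[1][2] = (8)*(6) + (-4)*(4) = 32
... (3 more cells)
= [[-70, -72, -12], [-56, -88, 32], [94, 126, -24]]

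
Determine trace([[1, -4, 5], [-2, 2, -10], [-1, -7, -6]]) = diagonal: 1 + 2 + (-6)
= -3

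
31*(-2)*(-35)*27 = 58590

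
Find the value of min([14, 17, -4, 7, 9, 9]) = -4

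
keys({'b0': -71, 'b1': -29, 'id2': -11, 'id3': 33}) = ['b0', 'b1', 'id2', 'id3']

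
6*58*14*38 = 185136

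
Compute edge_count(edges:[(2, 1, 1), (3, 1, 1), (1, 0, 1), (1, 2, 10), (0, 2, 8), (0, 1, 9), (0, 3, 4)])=7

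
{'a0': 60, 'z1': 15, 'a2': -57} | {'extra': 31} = {'a0': 60, 'z1': 15, 'a2': -57, 'extra': 31}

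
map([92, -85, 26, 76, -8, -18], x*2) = 92*2=184, -85*2=-170, 26*2=52, 76*2=152, -8*2=-16, -18*2=-36
= [184, -170, 52, 152, -16, -36]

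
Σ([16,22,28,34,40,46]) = 16 + 22 + 28 + 34 + 40 + 46
= 186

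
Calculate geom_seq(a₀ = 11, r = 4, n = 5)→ [11, 44, 176, 704, 2816]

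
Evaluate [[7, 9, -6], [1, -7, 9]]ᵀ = [[7, 1], [9, -7], [-6, 9]]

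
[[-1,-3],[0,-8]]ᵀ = [[-1, 0], [-3, -8]]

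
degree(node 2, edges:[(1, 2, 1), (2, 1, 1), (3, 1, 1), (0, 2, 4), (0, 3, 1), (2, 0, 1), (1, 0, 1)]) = incident: (1,2), (2,1), (0,2), (2,0)
= 4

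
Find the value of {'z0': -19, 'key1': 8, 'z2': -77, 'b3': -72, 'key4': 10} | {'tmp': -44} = {'z0': -19, 'key1': 8, 'z2': -77, 'b3': -72, 'key4': 10, 'tmp': -44}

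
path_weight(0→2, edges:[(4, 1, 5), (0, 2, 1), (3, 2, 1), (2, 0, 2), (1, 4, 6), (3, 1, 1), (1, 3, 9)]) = w(0→2)=1
= 1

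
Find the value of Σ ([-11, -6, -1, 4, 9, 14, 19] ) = 28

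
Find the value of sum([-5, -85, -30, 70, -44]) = (-5) + (-85) + (-30) + 70 + (-44)
= -94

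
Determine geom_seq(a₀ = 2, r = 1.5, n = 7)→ [2.0, 3.0, 4.5, 6.75, 10.125, 15.1875, 22.78125]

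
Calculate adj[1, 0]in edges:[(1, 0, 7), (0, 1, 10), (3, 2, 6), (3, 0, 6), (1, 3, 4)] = 7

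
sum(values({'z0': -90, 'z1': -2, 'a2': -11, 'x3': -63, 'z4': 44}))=(-90) + (-2) + (-11) + (-63) + 44
= -122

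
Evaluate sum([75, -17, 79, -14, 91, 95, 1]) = 75 + (-17) + 79 + (-14) + 91 + 95 + 1
= 310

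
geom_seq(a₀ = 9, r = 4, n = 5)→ [9, 36, 144, 576, 2304]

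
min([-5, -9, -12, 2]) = -12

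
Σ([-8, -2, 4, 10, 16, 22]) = 42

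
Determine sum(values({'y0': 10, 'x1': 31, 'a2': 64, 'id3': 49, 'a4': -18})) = 10 + 31 + 64 + 49 + (-18)
= 136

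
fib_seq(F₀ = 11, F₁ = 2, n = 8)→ F_2 = F_1 + F_0 = 13
F_3 = F_2 + F_1 = 15
F_4 = F_3 + F_2 = 28
...
= [11, 2, 13, 15, 28, 43, 71, 114]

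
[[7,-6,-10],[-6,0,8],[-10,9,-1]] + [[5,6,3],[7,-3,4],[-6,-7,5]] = [[12, 0, -7], [1, -3, 12], [-16, 2, 4]]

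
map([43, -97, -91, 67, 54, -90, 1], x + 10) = 43+10=53, -97+10=-87, -91+10=-81, 67+10=77, 54+10=64, -90+10=-80, 1+10=11
= [53, -87, -81, 77, 64, -80, 11]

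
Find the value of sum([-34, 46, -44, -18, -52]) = -102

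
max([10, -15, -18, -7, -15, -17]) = 10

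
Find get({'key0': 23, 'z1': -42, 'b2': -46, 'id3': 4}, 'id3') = 4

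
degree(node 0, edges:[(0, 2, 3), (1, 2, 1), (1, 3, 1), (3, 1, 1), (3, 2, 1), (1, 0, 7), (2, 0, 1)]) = 3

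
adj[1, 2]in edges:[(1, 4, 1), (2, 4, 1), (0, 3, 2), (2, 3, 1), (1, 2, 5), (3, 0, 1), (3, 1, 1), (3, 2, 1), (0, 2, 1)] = 5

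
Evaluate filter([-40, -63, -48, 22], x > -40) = [22]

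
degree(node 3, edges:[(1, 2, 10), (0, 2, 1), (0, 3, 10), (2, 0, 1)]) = incident: (0,3)
= 1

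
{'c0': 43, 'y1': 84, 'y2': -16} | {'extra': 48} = {'c0': 43, 'y1': 84, 'y2': -16, 'extra': 48}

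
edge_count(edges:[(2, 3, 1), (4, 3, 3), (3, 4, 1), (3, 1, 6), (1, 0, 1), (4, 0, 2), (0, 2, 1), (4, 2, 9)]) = 8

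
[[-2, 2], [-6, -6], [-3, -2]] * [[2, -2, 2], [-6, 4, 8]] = [[-16, 12, 12], [24, -12, -60], [6, -2, -22]]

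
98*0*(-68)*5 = 0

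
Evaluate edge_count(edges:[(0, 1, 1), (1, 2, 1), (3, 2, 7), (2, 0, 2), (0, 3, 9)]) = 5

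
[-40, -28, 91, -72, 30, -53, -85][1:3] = [-28, 91]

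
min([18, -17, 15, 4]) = -17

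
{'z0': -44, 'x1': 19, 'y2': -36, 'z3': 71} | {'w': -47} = {'z0': -44, 'x1': 19, 'y2': -36, 'z3': 71, 'w': -47}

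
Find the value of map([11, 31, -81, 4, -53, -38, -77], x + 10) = 11+10=21, 31+10=41, -81+10=-71, 4+10=14, -53+10=-43, -38+10=-28, -77+10=-67
= [21, 41, -71, 14, -43, -28, -67]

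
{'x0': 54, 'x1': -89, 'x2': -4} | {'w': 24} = {'x0': 54, 'x1': -89, 'x2': -4, 'w': 24}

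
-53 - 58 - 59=-170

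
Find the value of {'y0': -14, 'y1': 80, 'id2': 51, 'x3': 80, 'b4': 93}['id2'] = 51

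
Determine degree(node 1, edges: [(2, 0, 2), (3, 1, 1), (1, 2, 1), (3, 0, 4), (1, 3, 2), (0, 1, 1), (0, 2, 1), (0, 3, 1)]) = 4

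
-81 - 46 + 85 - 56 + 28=-70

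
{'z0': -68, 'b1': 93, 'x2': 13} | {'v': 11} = {'z0': -68, 'b1': 93, 'x2': 13, 'v': 11}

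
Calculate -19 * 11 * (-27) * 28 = 158004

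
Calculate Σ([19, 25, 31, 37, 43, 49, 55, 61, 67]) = 19 + 25 + 31 + 37 + 43 + 49 + 55 + 61 + 67
= 387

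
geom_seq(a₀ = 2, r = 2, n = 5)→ a_0 = 2*2^0 = 2
a_1 = 2*2^1 = 4
a_2 = 2*2^2 = 8
...
= [2, 4, 8, 16, 32]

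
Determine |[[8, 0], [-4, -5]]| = -40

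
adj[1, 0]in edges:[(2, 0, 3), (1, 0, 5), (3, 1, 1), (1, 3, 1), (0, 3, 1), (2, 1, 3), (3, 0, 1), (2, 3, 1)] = 5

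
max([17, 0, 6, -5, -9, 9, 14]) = 17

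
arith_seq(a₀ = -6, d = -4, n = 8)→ [-6, -10, -14, -18, -22, -26, -30, -34]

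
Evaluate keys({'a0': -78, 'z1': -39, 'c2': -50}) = ['a0', 'z1', 'c2']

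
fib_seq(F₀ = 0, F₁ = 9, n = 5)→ [0, 9, 9, 18, 27]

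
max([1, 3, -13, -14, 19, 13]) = 19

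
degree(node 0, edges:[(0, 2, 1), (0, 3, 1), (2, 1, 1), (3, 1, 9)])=incident: (0,2), (0,3)
= 2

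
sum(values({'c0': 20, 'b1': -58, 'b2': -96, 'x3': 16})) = -118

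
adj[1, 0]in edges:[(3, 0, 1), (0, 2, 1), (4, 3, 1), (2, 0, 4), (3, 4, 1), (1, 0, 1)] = 1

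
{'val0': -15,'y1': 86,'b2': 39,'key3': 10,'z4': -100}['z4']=-100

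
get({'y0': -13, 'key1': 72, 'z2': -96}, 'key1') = 72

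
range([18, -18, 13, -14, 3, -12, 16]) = 36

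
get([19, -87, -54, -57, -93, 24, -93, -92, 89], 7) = -92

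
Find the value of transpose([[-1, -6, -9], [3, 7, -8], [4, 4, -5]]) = [[-1, 3, 4], [-6, 7, 4], [-9, -8, -5]]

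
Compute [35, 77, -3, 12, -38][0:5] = [35, 77, -3, 12, -38]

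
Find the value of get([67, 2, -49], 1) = 2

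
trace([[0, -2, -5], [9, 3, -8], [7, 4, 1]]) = diagonal: 0 + 3 + 1
= 4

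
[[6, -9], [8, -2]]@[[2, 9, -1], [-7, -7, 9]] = C[0][0] = (6)*(2) + (-9)*(-7) = 75
C[0][1] = (6)*(9) + (-9)*(-7) = 117
C[0][2] = (6)*(-1) + (-9)*(9) = -87
C[1][0] = (8)*(2) + (-2)*(-7) = 30
C[1][1] = (8)*(9) + (-2)*(-7) = 86
C[1][2] = (8)*(-1) + (-2)*(9) = -26
= [[75, 117, -87], [30, 86, -26]]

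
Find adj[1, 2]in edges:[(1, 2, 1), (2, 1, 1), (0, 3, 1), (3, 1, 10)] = 1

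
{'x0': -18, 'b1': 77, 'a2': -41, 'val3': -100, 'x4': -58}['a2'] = -41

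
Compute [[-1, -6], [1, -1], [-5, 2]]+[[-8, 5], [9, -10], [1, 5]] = [[-9, -1], [10, -11], [-4, 7]]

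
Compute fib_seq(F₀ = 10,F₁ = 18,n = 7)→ [10, 18, 28, 46, 74, 120, 194]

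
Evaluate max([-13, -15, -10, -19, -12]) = -10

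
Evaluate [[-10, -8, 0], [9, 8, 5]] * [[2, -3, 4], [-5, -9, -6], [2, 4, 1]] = C[0][0] = (-10)*(2) + (-8)*(-5) + (0)*(2) = 20
C[0][1] = (-10)*(-3) + (-8)*(-9) + (0)*(4) = 102
C[0][2] = (-10)*(4) + (-8)*(-6) + (0)*(1) = 8
C[1][0] = (9)*(2) + (8)*(-5) + (5)*(2) = -12
C[1][1] = (9)*(-3) + (8)*(-9) + (5)*(4) = -79
C[1][2] = (9)*(4) + (8)*(-6) + (5)*(1) = -7
= [[20, 102, 8], [-12, -79, -7]]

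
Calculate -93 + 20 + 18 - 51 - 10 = -116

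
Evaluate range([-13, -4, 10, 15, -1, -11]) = 28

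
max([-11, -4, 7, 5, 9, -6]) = 9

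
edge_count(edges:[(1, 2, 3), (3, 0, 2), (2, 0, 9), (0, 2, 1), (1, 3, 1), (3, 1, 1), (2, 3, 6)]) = 7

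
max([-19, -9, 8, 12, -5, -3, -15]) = 12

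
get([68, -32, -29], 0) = 68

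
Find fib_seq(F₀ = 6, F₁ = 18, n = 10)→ F_2 = F_1 + F_0 = 24
F_3 = F_2 + F_1 = 42
F_4 = F_3 + F_2 = 66
...
= [6, 18, 24, 42, 66, 108, 174, 282, 456, 738]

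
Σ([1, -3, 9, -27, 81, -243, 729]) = 1 + -3 + 9 + -27 + 81 + -243 + 729
= 547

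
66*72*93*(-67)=-29609712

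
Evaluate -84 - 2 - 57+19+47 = -77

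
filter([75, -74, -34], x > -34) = [75]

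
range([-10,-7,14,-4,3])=24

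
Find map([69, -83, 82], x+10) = [79, -73, 92]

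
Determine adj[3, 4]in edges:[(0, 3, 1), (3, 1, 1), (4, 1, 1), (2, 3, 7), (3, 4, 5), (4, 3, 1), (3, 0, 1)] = 5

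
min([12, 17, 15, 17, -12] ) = -12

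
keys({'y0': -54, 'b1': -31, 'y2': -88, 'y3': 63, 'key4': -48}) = ['y0', 'b1', 'y2', 'y3', 'key4']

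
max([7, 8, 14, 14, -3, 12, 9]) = 14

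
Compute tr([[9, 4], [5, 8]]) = 17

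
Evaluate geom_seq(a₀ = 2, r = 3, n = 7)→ a_0 = 2*3^0 = 2
a_1 = 2*3^1 = 6
a_2 = 2*3^2 = 18
...
= [2, 6, 18, 54, 162, 486, 1458]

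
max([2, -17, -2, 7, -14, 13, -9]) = 13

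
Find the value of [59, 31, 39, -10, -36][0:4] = [59, 31, 39, -10]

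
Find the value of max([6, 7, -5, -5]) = 7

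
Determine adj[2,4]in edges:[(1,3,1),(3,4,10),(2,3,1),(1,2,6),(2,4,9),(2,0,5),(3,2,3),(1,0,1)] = 9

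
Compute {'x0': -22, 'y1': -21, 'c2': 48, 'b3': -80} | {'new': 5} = {'x0': -22, 'y1': -21, 'c2': 48, 'b3': -80, 'new': 5}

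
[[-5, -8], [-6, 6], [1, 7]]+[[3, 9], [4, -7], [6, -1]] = [[-2, 1], [-2, -1], [7, 6]]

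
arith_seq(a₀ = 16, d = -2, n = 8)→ a_0 = 16 + 0*-2 = 16
a_1 = 16 + 1*-2 = 14
a_2 = 16 + 2*-2 = 12
...
= [16, 14, 12, 10, 8, 6, 4, 2]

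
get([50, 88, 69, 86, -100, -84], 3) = 86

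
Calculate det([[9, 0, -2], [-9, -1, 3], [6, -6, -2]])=(1)*(9)*det([[-1, 3], [-6, -2]]) + (-1)*(0)*det([[-9, 3], [6, -2]]) + (1)*(-2)*det([[-9, -1], [6, -6]])
= 180 + 0 + -120
= 60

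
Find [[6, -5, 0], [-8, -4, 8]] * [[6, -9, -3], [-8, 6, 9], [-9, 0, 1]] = [[76, -84, -63], [-88, 48, -4]]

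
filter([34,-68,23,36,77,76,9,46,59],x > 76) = keep x where x > 76: 34✗, -68✗, 23✗, 36✗, 77✓, 76✗, 9✗, 46✗, 59✗
= [77]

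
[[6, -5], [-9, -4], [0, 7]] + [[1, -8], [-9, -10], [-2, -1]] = [[7, -13], [-18, -14], [-2, 6]]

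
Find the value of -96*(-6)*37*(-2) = -42624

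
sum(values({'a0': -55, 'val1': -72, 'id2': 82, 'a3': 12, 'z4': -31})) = -64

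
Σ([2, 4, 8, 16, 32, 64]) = 126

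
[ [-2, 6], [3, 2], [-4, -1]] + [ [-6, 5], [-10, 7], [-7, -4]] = [[-8, 11], [-7, 9], [-11, -5]]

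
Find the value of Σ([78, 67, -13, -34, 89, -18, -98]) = 71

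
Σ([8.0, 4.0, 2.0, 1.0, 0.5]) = 15.5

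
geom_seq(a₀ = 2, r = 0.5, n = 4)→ a_0 = 2*0.5^0 = 2.0
a_1 = 2*0.5^1 = 1.0
a_2 = 2*0.5^2 = 0.5
...
= [2.0, 1.0, 0.5, 0.25]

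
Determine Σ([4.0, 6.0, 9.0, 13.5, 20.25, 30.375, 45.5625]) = 4.0 + 6.0 + 9.0 + 13.5 + 20.25 + 30.375 + 45.5625
= 128.6875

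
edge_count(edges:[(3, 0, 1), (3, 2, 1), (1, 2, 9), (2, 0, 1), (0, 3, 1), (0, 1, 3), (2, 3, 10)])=7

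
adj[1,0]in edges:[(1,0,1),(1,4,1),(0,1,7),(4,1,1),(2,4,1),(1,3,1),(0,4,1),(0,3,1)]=1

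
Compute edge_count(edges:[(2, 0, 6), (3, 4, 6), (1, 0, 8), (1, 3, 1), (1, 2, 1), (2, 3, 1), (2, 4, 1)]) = 7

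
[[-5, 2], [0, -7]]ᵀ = [[-5, 0], [2, -7]]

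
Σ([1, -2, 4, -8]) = -5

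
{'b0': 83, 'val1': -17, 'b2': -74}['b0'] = 83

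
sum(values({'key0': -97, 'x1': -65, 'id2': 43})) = (-97) + (-65) + 43
= -119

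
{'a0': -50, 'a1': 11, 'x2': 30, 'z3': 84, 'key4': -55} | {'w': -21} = {'a0': -50, 'a1': 11, 'x2': 30, 'z3': 84, 'key4': -55, 'w': -21}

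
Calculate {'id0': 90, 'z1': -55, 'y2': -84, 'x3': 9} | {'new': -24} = {'id0': 90, 'z1': -55, 'y2': -84, 'x3': 9, 'new': -24}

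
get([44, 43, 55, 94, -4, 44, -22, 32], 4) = -4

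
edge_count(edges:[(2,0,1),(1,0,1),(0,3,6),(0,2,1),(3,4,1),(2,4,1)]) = 6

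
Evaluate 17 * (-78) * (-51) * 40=2705040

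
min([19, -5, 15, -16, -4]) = -16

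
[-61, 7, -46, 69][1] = 7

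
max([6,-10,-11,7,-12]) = 7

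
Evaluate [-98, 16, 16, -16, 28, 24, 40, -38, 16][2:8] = [16, -16, 28, 24, 40, -38]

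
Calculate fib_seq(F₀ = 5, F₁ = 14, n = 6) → F_2 = F_1 + F_0 = 19
F_3 = F_2 + F_1 = 33
F_4 = F_3 + F_2 = 52
...
= [5, 14, 19, 33, 52, 85]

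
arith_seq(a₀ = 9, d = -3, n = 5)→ a_0 = 9 + 0*-3 = 9
a_1 = 9 + 1*-3 = 6
a_2 = 9 + 2*-3 = 3
...
= [9, 6, 3, 0, -3]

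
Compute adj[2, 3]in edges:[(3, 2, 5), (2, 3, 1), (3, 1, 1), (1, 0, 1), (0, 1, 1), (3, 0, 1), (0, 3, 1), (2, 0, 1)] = 1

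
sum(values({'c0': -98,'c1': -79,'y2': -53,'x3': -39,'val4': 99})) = (-98) + (-79) + (-53) + (-39) + 99
= -170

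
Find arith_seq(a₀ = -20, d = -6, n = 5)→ [-20, -26, -32, -38, -44]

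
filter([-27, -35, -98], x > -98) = keep x where x > -98: -27✓, -35✓, -98✗
= [-27, -35]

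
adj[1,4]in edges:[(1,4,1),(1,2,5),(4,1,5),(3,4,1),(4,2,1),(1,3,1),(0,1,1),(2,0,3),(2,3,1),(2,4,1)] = 1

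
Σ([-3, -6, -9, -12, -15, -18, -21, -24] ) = -108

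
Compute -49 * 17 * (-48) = 39984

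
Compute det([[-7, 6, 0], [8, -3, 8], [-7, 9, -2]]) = 222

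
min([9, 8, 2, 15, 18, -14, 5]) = -14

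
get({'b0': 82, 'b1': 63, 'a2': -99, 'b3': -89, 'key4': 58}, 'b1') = 63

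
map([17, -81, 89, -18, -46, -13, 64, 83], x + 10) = [27, -71, 99, -8, -36, -3, 74, 93]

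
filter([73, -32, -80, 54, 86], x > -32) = keep x where x > -32: 73✓, -32✗, -80✗, 54✓, 86✓
= [73, 54, 86]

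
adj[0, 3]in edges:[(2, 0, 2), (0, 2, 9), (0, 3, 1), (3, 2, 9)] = 1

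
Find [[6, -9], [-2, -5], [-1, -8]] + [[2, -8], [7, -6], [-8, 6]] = [[8, -17], [5, -11], [-9, -2]]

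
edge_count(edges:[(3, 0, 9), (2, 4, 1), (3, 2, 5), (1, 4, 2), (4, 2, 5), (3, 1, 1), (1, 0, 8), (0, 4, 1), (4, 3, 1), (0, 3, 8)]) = 10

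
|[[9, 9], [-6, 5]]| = (9)*(5) - (9)*(-6)
= 99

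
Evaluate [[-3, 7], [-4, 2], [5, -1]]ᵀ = [[-3, -4, 5], [7, 2, -1]]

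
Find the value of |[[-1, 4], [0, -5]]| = 5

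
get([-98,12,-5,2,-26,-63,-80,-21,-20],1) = 12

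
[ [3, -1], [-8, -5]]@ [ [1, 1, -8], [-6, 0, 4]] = [[9, 3, -28], [22, -8, 44]]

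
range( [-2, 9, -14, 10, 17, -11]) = 31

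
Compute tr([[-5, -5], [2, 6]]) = diagonal: (-5) + 6
= 1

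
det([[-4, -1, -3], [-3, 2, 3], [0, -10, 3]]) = (1)*(-4)*det([[2, 3], [-10, 3]]) + (-1)*(-1)*det([[-3, 3], [0, 3]]) + (1)*(-3)*det([[-3, 2], [0, -10]])
= -144 + -9 + -90
= -243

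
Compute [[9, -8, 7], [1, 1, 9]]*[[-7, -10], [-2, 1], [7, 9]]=[[2, -35], [54, 72]]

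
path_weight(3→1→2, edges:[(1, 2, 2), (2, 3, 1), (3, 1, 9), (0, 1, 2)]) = 11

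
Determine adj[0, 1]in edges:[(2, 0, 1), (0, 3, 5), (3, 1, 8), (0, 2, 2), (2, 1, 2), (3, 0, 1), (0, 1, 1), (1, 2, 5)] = 1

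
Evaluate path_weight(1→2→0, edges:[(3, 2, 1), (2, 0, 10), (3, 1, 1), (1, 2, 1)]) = w(1→2)=1 + w(2→0)=10
= 11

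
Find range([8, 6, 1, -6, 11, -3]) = 17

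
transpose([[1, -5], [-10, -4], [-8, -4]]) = [[1, -10, -8], [-5, -4, -4]]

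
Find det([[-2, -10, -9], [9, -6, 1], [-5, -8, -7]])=238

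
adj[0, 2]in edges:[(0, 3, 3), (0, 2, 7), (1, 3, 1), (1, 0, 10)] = 7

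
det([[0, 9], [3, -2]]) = -27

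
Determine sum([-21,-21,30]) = (-21) + (-21) + 30
= -12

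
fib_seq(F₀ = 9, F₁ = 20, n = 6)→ F_2 = F_1 + F_0 = 29
F_3 = F_2 + F_1 = 49
F_4 = F_3 + F_2 = 78
...
= [9, 20, 29, 49, 78, 127]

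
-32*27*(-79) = 68256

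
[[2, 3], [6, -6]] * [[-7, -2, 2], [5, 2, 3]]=C[0][0] = (2)*(-7) + (3)*(5) = 1
C[0][1] = (2)*(-2) + (3)*(2) = 2
C[0][2] = (2)*(2) + (3)*(3) = 13
C[1][0] = (6)*(-7) + (-6)*(5) = -72
C[1][1] = (6)*(-2) + (-6)*(2) = -24
C[1][2] = (6)*(2) + (-6)*(3) = -6
= [[1, 2, 13], [-72, -24, -6]]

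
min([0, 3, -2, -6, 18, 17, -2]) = -6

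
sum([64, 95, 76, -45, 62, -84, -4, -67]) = 64 + 95 + 76 + (-45) + 62 + (-84) + (-4) + (-67)
= 97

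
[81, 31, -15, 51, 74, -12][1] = 31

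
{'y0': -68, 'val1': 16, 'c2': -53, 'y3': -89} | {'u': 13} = {'y0': -68, 'val1': 16, 'c2': -53, 'y3': -89, 'u': 13}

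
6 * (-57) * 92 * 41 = -1290024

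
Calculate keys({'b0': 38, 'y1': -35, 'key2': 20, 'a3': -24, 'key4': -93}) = ['b0', 'y1', 'key2', 'a3', 'key4']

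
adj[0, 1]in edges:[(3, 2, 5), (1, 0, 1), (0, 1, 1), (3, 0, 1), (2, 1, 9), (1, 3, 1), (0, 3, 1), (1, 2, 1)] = 1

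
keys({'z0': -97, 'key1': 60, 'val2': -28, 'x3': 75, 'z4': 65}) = ['z0', 'key1', 'val2', 'x3', 'z4']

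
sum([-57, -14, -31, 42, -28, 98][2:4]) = slice → [-31, 42]
(-31) + 42
= 11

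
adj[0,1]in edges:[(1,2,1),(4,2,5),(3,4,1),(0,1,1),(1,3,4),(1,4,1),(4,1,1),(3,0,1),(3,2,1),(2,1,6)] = 1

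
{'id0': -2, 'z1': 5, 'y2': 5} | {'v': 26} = {'id0': -2, 'z1': 5, 'y2': 5, 'v': 26}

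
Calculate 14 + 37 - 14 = 37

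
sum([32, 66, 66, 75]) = 239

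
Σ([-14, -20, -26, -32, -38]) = -130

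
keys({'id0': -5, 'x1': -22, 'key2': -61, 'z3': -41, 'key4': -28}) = ['id0', 'x1', 'key2', 'z3', 'key4']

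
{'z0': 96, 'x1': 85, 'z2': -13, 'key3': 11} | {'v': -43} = {'z0': 96, 'x1': 85, 'z2': -13, 'key3': 11, 'v': -43}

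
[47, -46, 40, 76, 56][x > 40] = keep x where x > 40: 47✓, -46✗, 40✗, 76✓, 56✓
= [47, 76, 56]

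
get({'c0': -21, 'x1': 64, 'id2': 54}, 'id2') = 54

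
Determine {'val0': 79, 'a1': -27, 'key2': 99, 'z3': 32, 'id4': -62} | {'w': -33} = {'val0': 79, 'a1': -27, 'key2': 99, 'z3': 32, 'id4': -62, 'w': -33}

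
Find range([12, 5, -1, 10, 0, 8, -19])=31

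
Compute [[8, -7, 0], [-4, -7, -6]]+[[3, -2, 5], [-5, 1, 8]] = [[11, -9, 5], [-9, -6, 2]]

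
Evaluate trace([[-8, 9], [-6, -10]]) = -18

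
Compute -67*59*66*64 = -16697472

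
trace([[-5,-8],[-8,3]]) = diagonal: (-5) + 3
= -2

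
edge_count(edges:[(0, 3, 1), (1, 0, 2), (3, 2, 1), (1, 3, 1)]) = 4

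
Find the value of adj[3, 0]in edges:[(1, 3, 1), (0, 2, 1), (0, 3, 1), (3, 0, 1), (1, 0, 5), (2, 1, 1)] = 1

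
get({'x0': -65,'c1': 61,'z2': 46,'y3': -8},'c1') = 61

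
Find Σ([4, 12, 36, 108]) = 4 + 12 + 36 + 108
= 160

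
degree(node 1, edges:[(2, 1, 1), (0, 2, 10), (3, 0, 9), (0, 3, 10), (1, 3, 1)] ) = incident: (2,1), (1,3)
= 2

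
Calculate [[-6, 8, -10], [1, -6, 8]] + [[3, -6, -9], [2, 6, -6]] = [[-3, 2, -19], [3, 0, 2]]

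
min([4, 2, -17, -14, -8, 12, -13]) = -17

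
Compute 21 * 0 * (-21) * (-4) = 0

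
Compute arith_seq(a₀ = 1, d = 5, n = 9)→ a_0 = 1 + 0*5 = 1
a_1 = 1 + 1*5 = 6
a_2 = 1 + 2*5 = 11
...
= [1, 6, 11, 16, 21, 26, 31, 36, 41]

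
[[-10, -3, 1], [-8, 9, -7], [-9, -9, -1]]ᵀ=[[-10, -8, -9], [-3, 9, -9], [1, -7, -1]]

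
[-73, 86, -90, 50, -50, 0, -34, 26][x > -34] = [86, 50, 0, 26]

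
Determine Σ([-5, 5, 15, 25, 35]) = 75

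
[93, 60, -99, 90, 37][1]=60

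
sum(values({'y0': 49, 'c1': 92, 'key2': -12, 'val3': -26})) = 49 + 92 + (-12) + (-26)
= 103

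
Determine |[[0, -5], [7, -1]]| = (0)*(-1) - (-5)*(7)
= 35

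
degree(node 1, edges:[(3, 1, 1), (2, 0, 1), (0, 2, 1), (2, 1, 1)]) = incident: (3,1), (2,1)
= 2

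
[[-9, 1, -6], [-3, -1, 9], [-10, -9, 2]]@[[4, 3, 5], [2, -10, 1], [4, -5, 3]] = [[-58, -7, -62], [22, -44, 11], [-50, 50, -53]]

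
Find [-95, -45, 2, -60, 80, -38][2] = 2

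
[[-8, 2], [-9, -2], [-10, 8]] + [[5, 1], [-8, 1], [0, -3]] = [[-3, 3], [-17, -1], [-10, 5]]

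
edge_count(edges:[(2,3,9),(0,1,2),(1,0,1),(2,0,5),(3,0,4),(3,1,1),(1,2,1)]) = 7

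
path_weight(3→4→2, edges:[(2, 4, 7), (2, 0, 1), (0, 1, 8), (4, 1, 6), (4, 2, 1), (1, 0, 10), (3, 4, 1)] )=w(3→4)=1 + w(4→2)=1
= 2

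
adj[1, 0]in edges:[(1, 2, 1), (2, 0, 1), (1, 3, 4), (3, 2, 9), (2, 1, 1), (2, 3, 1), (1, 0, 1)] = 1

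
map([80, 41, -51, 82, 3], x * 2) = [160, 82, -102, 164, 6]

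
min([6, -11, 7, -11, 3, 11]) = -11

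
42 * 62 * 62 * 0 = 0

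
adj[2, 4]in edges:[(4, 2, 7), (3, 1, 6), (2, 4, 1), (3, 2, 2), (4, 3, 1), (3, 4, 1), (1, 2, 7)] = 1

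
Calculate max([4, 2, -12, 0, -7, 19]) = 19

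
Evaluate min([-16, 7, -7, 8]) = -16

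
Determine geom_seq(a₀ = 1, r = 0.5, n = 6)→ a_0 = 1*0.5^0 = 1.0
a_1 = 1*0.5^1 = 0.5
a_2 = 1*0.5^2 = 0.25
...
= [1.0, 0.5, 0.25, 0.125, 0.0625, 0.03125]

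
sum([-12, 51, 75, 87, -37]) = (-12) + 51 + 75 + 87 + (-37)
= 164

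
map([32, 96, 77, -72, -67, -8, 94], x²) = (32)²=1024, (96)²=9216, (77)²=5929, (-72)²=5184, (-67)²=4489, (-8)²=64, (94)²=8836
= [1024, 9216, 5929, 5184, 4489, 64, 8836]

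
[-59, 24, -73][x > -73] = keep x where x > -73: -59✓, 24✓, -73✗
= [-59, 24]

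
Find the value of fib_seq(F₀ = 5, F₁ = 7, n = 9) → [5, 7, 12, 19, 31, 50, 81, 131, 212]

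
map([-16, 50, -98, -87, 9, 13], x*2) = [-32, 100, -196, -174, 18, 26]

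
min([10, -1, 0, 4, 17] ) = -1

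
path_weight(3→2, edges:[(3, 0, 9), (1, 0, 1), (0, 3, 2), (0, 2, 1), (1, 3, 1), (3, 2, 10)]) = w(3→2)=10
= 10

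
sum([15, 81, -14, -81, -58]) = 15 + 81 + (-14) + (-81) + (-58)
= -57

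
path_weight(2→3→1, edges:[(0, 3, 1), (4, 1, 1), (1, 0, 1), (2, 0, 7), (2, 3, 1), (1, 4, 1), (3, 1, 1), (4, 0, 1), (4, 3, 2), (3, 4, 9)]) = 2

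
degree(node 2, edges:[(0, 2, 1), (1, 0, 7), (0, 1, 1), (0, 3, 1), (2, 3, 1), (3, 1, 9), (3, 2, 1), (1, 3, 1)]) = incident: (0,2), (2,3), (3,2)
= 3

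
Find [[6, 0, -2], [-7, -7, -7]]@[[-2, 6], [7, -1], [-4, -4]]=[[-4, 44], [-7, -7]]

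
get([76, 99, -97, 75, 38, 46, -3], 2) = -97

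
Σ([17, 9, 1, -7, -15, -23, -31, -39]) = 17 + 9 + 1 + (-7) + (-15) + (-23) + (-31) + (-39)
= -88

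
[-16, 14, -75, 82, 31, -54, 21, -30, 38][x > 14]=[82, 31, 21, 38]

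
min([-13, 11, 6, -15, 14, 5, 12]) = -15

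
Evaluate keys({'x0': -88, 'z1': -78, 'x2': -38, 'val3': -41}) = ['x0', 'z1', 'x2', 'val3']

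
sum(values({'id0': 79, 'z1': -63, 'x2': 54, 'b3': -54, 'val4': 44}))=60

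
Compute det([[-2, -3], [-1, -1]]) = -1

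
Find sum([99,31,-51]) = 99 + 31 + (-51)
= 79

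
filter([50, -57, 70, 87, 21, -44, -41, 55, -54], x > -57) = keep x where x > -57: 50✓, -57✗, 70✓, 87✓, 21✓, -44✓, -41✓, 55✓, -54✓
= [50, 70, 87, 21, -44, -41, 55, -54]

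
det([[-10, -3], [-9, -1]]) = -17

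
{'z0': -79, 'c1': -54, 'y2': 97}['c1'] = -54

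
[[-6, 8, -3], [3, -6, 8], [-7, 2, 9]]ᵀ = [[-6, 3, -7], [8, -6, 2], [-3, 8, 9]]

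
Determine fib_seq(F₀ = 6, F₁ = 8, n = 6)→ F_2 = F_1 + F_0 = 14
F_3 = F_2 + F_1 = 22
F_4 = F_3 + F_2 = 36
...
= [6, 8, 14, 22, 36, 58]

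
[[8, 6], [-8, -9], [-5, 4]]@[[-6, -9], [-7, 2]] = [[-90, -60], [111, 54], [2, 53]]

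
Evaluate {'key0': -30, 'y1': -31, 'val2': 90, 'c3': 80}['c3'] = 80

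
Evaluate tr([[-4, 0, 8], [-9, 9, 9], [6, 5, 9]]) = diagonal: (-4) + 9 + 9
= 14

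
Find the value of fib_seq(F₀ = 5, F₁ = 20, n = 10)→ [5, 20, 25, 45, 70, 115, 185, 300, 485, 785]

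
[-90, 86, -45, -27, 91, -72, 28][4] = 91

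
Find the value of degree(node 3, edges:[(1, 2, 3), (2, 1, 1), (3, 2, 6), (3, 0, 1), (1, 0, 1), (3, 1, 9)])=3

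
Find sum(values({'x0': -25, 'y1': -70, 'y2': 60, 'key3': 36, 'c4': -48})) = (-25) + (-70) + 60 + 36 + (-48)
= -47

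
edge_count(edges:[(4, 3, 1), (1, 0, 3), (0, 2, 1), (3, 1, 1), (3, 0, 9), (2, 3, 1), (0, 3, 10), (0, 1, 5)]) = 8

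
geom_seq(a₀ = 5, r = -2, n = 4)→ [5, -10, 20, -40]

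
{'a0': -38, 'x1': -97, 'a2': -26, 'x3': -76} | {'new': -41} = {'a0': -38, 'x1': -97, 'a2': -26, 'x3': -76, 'new': -41}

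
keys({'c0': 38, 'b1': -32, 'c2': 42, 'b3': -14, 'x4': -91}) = ['c0', 'b1', 'c2', 'b3', 'x4']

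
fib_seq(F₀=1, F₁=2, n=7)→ [1, 2, 3, 5, 8, 13, 21]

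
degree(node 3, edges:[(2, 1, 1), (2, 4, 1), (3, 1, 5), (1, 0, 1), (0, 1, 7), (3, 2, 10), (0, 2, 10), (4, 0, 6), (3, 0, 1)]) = 3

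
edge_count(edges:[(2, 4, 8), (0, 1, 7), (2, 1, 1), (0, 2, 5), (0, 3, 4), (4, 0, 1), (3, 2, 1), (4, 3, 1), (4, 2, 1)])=9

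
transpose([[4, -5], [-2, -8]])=[[4, -2], [-5, -8]]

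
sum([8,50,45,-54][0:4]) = 49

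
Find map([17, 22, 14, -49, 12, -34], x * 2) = [34, 44, 28, -98, 24, -68]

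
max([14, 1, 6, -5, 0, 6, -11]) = 14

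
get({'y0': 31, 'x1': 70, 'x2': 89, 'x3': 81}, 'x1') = 70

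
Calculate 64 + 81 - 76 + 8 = 77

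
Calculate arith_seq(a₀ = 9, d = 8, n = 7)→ [9, 17, 25, 33, 41, 49, 57]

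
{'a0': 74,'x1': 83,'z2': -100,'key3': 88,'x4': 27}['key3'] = 88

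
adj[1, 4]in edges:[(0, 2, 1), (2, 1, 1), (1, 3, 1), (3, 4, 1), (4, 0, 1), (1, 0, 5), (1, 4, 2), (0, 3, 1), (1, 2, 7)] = 2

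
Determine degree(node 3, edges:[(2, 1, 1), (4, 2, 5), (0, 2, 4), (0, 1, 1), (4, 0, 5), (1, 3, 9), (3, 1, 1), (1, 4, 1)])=2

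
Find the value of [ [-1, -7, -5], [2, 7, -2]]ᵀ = [[-1, 2], [-7, 7], [-5, -2]]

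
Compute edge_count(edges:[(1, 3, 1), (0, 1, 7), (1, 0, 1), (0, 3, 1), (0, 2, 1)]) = 5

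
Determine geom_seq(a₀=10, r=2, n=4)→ [10, 20, 40, 80]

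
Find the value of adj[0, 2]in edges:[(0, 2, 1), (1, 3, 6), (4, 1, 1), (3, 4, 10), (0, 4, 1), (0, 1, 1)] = 1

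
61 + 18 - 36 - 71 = -28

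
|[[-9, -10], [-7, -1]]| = (-9)*(-1) - (-10)*(-7)
= -61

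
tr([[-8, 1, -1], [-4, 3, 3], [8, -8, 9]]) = 4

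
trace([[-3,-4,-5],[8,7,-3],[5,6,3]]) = 7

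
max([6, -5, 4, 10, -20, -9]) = 10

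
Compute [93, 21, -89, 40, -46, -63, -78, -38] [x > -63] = [93, 21, 40, -46, -38]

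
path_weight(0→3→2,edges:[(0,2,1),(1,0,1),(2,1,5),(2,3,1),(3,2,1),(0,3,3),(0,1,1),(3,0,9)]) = 4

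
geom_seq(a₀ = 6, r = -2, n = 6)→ a_0 = 6*(-2)^0 = 6
a_1 = 6*(-2)^1 = -12
a_2 = 6*(-2)^2 = 24
...
= [6, -12, 24, -48, 96, -192]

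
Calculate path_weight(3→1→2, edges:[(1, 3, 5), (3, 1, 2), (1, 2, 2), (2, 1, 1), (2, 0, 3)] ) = w(3→1)=2 + w(1→2)=2
= 4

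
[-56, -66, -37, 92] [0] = -56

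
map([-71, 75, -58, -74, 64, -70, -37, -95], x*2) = [-142, 150, -116, -148, 128, -140, -74, -190]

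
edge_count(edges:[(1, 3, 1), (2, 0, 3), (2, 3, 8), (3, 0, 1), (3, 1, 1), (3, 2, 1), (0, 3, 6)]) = 7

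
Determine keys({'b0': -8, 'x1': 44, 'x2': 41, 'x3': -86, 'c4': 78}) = ['b0', 'x1', 'x2', 'x3', 'c4']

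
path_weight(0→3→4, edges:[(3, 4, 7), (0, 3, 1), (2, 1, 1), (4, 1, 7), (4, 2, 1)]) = 8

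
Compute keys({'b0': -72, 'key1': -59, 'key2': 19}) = ['b0', 'key1', 'key2']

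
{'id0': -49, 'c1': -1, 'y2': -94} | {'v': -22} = {'id0': -49, 'c1': -1, 'y2': -94, 'v': -22}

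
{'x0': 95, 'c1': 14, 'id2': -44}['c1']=14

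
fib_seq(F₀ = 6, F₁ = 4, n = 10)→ F_2 = F_1 + F_0 = 10
F_3 = F_2 + F_1 = 14
F_4 = F_3 + F_2 = 24
...
= [6, 4, 10, 14, 24, 38, 62, 100, 162, 262]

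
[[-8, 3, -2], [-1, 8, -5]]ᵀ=[[-8, -1], [3, 8], [-2, -5]]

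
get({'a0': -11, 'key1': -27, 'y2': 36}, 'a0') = -11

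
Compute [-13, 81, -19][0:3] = [-13, 81, -19]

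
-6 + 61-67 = -12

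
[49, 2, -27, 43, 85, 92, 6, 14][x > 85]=keep x where x > 85: 49✗, 2✗, -27✗, 43✗, 85✗, 92✓, 6✗, 14✗
= [92]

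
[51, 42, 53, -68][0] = 51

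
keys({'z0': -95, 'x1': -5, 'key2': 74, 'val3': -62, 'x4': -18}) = ['z0', 'x1', 'key2', 'val3', 'x4']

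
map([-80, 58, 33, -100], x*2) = -80*2=-160, 58*2=116, 33*2=66, -100*2=-200
= [-160, 116, 66, -200]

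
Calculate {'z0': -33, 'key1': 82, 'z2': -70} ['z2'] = -70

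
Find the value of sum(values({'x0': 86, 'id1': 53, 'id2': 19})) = 158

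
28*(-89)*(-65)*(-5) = -809900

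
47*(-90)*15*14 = -888300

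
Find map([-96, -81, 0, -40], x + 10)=[-86, -71, 10, -30]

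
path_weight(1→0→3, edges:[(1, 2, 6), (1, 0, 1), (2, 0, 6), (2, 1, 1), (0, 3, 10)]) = 11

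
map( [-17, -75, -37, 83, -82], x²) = [289, 5625, 1369, 6889, 6724]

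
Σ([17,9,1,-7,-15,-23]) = 17 + 9 + 1 + (-7) + (-15) + (-23)
= -18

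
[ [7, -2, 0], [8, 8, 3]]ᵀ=[[7, 8], [-2, 8], [0, 3]]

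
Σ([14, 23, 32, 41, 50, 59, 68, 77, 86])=450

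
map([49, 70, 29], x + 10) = 49+10=59, 70+10=80, 29+10=39
= [59, 80, 39]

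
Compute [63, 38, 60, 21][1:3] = [38, 60]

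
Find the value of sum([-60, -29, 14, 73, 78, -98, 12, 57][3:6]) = slice → [73, 78, -98]
73 + 78 + (-98)
= 53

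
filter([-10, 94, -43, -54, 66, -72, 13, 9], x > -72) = [-10, 94, -43, -54, 66, 13, 9]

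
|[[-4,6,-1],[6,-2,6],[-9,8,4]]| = (1)*(-4)*det([[-2, 6], [8, 4]]) + (-1)*(6)*det([[6, 6], [-9, 4]]) + (1)*(-1)*det([[6, -2], [-9, 8]])
= 224 + -468 + -30
= -274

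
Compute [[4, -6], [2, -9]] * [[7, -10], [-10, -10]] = C[0][0] = (4)*(7) + (-6)*(-10) = 88
C[0][1] = (4)*(-10) + (-6)*(-10) = 20
C[1][0] = (2)*(7) + (-9)*(-10) = 104
C[1][1] = (2)*(-10) + (-9)*(-10) = 70
= [[88, 20], [104, 70]]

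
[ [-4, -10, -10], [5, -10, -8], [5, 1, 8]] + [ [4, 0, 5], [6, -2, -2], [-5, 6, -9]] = [[0, -10, -5], [11, -12, -10], [0, 7, -1]]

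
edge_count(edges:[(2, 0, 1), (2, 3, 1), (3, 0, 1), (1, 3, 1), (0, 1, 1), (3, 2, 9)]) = 6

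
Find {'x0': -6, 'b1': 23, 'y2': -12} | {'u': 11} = {'x0': -6, 'b1': 23, 'y2': -12, 'u': 11}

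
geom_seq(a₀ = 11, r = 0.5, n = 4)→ a_0 = 11*0.5^0 = 11.0
a_1 = 11*0.5^1 = 5.5
a_2 = 11*0.5^2 = 2.75
...
= [11.0, 5.5, 2.75, 1.375]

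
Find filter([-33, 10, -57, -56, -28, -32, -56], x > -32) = keep x where x > -32: -33✗, 10✓, -57✗, -56✗, -28✓, -32✗, -56✗
= [10, -28]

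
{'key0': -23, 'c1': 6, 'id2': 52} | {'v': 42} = {'key0': -23, 'c1': 6, 'id2': 52, 'v': 42}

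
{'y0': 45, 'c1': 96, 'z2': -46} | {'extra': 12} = {'y0': 45, 'c1': 96, 'z2': -46, 'extra': 12}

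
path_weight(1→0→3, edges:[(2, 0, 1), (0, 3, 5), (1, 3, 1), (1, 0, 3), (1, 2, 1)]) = w(1→0)=3 + w(0→3)=5
= 8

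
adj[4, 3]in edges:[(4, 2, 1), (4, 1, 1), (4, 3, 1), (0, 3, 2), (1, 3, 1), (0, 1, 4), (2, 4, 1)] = 1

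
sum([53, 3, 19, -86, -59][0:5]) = slice → [53, 3, 19, -86, -59]
53 + 3 + 19 + (-86) + (-59)
= -70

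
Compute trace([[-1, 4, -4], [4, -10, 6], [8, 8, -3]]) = -14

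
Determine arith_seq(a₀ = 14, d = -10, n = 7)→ [14, 4, -6, -16, -26, -36, -46]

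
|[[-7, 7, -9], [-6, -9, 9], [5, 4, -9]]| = -567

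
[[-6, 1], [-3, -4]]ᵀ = [[-6, -3], [1, -4]]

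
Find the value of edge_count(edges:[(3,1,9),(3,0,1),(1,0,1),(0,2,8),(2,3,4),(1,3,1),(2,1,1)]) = 7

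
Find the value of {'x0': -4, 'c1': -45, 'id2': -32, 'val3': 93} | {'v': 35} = {'x0': -4, 'c1': -45, 'id2': -32, 'val3': 93, 'v': 35}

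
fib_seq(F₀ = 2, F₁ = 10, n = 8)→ [2, 10, 12, 22, 34, 56, 90, 146]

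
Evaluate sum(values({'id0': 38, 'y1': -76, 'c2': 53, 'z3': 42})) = 38 + (-76) + 53 + 42
= 57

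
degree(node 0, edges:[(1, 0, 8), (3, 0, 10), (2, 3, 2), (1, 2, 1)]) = incident: (1,0), (3,0)
= 2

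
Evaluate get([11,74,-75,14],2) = -75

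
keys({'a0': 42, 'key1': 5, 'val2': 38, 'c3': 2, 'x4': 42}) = ['a0', 'key1', 'val2', 'c3', 'x4']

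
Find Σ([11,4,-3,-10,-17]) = -15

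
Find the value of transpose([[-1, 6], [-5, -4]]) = [[-1, -5], [6, -4]]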